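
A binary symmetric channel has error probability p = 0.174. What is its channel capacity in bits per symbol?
0.3332 bits

For a binary symmetric channel (BSC) with error probability p:
Capacity C = 1 - H(p) bits per symbol

where H(p) = -p log₂(p) - (1-p) log₂(1-p) is the binary entropy function.

H(0.174) = 0.6668 bits
C = 1 - 0.6668 = 0.3332 bits per symbol

This means we can reliably transmit up to 0.3332 bits of information per channel use.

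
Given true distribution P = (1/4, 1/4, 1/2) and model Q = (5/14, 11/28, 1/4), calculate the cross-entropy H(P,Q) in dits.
0.5143 dits

Cross-entropy: H(P,Q) = -Σ p(x) log q(x)

Alternatively: H(P,Q) = H(P) + D_KL(P||Q)
H(P) = 0.4515 dits
D_KL(P||Q) = 0.0627 dits

H(P,Q) = 0.4515 + 0.0627 = 0.5143 dits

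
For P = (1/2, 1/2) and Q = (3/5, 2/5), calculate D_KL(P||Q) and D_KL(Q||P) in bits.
D_KL(P||Q) = 0.0294, D_KL(Q||P) = 0.0290

KL divergence is not symmetric: D_KL(P||Q) ≠ D_KL(Q||P) in general.

D_KL(P||Q) = 0.0294 bits
D_KL(Q||P) = 0.0290 bits

No, they are not equal!

This asymmetry is why KL divergence is not a true distance metric.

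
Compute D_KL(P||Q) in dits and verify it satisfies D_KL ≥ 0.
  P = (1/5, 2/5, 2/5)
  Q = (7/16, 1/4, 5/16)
0.0565 dits

KL divergence satisfies the Gibbs inequality: D_KL(P||Q) ≥ 0 for all distributions P, Q.

D_KL(P||Q) = Σ p(x) log(p(x)/q(x))
Term by term:
  x=0: 1/5 × log_10[(1/5)/(7/16)] = -0.0680
  x=1: 2/5 × log_10[(2/5)/(1/4)] = 0.0816
  x=2: 2/5 × log_10[(2/5)/(5/16)] = 0.0429
D_KL(P||Q) = 0.0565 dits

D_KL(P||Q) = 0.0565 ≥ 0 ✓

This non-negativity is a fundamental property: relative entropy cannot be negative because it measures how different Q is from P.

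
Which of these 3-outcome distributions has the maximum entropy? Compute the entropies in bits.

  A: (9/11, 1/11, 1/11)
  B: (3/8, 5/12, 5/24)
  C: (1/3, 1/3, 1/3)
C

For a discrete distribution over n outcomes, entropy is maximized by the uniform distribution.

Computing entropies:
H(A) = 0.8659 bits
H(B) = 1.5284 bits
H(C) = 1.5850 bits

The uniform distribution (where all probabilities equal 1/3) achieves the maximum entropy of log_2(3) = 1.5850 bits.

Distribution C has the highest entropy.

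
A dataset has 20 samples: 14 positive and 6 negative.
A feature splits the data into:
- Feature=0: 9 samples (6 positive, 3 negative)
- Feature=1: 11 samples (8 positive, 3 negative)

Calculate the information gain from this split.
0.0031 bits

Information Gain = H(Y) - H(Y|Feature)

Before split:
P(positive) = 14/20 = 0.7000
H(Y) = 0.8813 bits

After split:
Feature=0: H = 0.9183 bits (weight = 9/20)
Feature=1: H = 0.8454 bits (weight = 11/20)
H(Y|Feature) = (9/20)×0.9183 + (11/20)×0.8454 = 0.8782 bits

Information Gain = 0.8813 - 0.8782 = 0.0031 bits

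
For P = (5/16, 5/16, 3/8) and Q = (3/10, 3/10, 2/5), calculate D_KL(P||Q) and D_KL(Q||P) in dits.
D_KL(P||Q) = 0.0006, D_KL(Q||P) = 0.0006

KL divergence is not symmetric: D_KL(P||Q) ≠ D_KL(Q||P) in general.

D_KL(P||Q) = 0.0006 dits
D_KL(Q||P) = 0.0006 dits

In this case they happen to be equal (to 4 decimal places).

This asymmetry is why KL divergence is not a true distance metric.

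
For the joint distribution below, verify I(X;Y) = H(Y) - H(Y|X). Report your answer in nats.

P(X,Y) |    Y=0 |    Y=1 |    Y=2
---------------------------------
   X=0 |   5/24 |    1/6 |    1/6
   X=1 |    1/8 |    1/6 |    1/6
I(X;Y) = 0.0071 nats

Mutual information has multiple equivalent forms:
- I(X;Y) = H(X) - H(X|Y)
- I(X;Y) = H(Y) - H(Y|X)
- I(X;Y) = H(X) + H(Y) - H(X,Y)

Computing all quantities:
H(X) = 0.6897, H(Y) = 1.0986, H(X,Y) = 1.7812
H(X|Y) = 0.6826, H(Y|X) = 1.0916

Verification:
H(X) - H(X|Y) = 0.6897 - 0.6826 = 0.0071
H(Y) - H(Y|X) = 1.0986 - 1.0916 = 0.0071
H(X) + H(Y) - H(X,Y) = 0.6897 + 1.0986 - 1.7812 = 0.0071

All forms give I(X;Y) = 0.0071 nats. ✓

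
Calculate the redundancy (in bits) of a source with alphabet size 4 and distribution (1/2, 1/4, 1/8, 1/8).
0.2500 bits

Redundancy measures how far a source is from maximum entropy:
R = H_max - H(X)

Maximum entropy for 4 symbols: H_max = log_2(4) = 2.0000 bits
Actual entropy: H(X) = 1.7500 bits
Redundancy: R = 2.0000 - 1.7500 = 0.2500 bits

This redundancy represents potential for compression: the source could be compressed by 0.2500 bits per symbol.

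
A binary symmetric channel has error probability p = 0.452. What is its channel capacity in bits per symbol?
0.0067 bits

For a binary symmetric channel (BSC) with error probability p:
Capacity C = 1 - H(p) bits per symbol

where H(p) = -p log₂(p) - (1-p) log₂(1-p) is the binary entropy function.

H(0.452) = 0.9933 bits
C = 1 - 0.9933 = 0.0067 bits per symbol

This means we can reliably transmit up to 0.0067 bits of information per channel use.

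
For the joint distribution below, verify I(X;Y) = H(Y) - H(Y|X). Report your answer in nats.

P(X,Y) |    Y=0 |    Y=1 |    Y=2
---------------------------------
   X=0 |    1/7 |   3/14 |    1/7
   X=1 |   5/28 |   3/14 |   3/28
I(X;Y) = 0.0045 nats

Mutual information has multiple equivalent forms:
- I(X;Y) = H(X) - H(X|Y)
- I(X;Y) = H(Y) - H(Y|X)
- I(X;Y) = H(X) + H(Y) - H(X,Y)

Computing all quantities:
H(X) = 0.6931, H(Y) = 1.0745, H(X,Y) = 1.7631
H(X|Y) = 0.6886, H(Y|X) = 1.0700

Verification:
H(X) - H(X|Y) = 0.6931 - 0.6886 = 0.0045
H(Y) - H(Y|X) = 1.0745 - 1.0700 = 0.0045
H(X) + H(Y) - H(X,Y) = 0.6931 + 1.0745 - 1.7631 = 0.0045

All forms give I(X;Y) = 0.0045 nats. ✓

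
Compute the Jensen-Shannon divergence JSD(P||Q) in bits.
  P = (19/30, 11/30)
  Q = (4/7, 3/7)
0.0029 bits

Jensen-Shannon divergence is:
JSD(P||Q) = 0.5 × D_KL(P||M) + 0.5 × D_KL(Q||M)
where M = 0.5 × (P + Q) is the mixture distribution.

M = 0.5 × (19/30, 11/30) + 0.5 × (4/7, 3/7) = (0.602381, 0.397619)

D_KL(P||M) = 0.0029 bits
D_KL(Q||M) = 0.0029 bits

JSD(P||Q) = 0.5 × 0.0029 + 0.5 × 0.0029 = 0.0029 bits

Unlike KL divergence, JSD is symmetric and bounded: 0 ≤ JSD ≤ log(2).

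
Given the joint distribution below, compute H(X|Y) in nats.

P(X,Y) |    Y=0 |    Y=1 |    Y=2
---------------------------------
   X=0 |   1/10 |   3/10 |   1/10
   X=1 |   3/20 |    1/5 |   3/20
0.6730 nats

Using the chain rule: H(X|Y) = H(X,Y) - H(Y)

First, compute H(X,Y) = 1.7127 nats

Marginal P(Y) = (1/4, 1/2, 1/4)
H(Y) = 1.0397 nats

H(X|Y) = H(X,Y) - H(Y) = 1.7127 - 1.0397 = 0.6730 nats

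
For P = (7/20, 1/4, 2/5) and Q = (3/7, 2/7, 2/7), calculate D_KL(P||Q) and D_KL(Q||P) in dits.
D_KL(P||Q) = 0.0132, D_KL(Q||P) = 0.0125

KL divergence is not symmetric: D_KL(P||Q) ≠ D_KL(Q||P) in general.

D_KL(P||Q) = 0.0132 dits
D_KL(Q||P) = 0.0125 dits

No, they are not equal!

This asymmetry is why KL divergence is not a true distance metric.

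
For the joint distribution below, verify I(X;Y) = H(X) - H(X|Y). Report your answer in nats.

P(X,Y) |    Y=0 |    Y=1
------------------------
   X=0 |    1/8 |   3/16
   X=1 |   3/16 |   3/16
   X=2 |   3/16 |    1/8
I(X;Y) = 0.0126 nats

Mutual information has multiple equivalent forms:
- I(X;Y) = H(X) - H(X|Y)
- I(X;Y) = H(Y) - H(Y|X)
- I(X;Y) = H(X) + H(Y) - H(X,Y)

Computing all quantities:
H(X) = 1.0948, H(Y) = 0.6931, H(X,Y) = 1.7753
H(X|Y) = 1.0822, H(Y|X) = 0.6806

Verification:
H(X) - H(X|Y) = 1.0948 - 1.0822 = 0.0126
H(Y) - H(Y|X) = 0.6931 - 0.6806 = 0.0126
H(X) + H(Y) - H(X,Y) = 1.0948 + 0.6931 - 1.7753 = 0.0126

All forms give I(X;Y) = 0.0126 nats. ✓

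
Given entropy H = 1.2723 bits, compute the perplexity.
2.4155

Perplexity is 2^H (or exp(H) for natural log).

H = 1.2723 bits
Perplexity = 2^1.2723 = 2.4155

Interpretation: The model's uncertainty is equivalent to choosing uniformly among 2.4 options.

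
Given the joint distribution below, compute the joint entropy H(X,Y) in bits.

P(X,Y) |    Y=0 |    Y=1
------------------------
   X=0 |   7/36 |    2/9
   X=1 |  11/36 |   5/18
1.9776 bits

Joint entropy is H(X,Y) = -Σ_{x,y} p(x,y) log p(x,y).

Summing over all non-zero entries:
H(X,Y) = -[7/36·log_2(7/36) + 2/9·log_2(2/9) + 11/36·log_2(11/36) + 5/18·log_2(5/18)]
H(X,Y) = 1.9776 bits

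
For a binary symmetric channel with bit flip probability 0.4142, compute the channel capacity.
0.0213 bits

For a binary symmetric channel (BSC) with error probability p:
Capacity C = 1 - H(p) bits per symbol

where H(p) = -p log₂(p) - (1-p) log₂(1-p) is the binary entropy function.

H(0.4142) = 0.9787 bits
C = 1 - 0.9787 = 0.0213 bits per symbol

This means we can reliably transmit up to 0.0213 bits of information per channel use.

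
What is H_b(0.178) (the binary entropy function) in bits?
0.6757 bits

The binary entropy function is:
H(p) = -p log(p) - (1-p) log(1-p)

H(0.178) = -0.178 × log_2(0.178) - 0.822 × log_2(0.822)
H(0.178) = 0.6757 bits

Note: Binary entropy is maximized at p=0.5 (H=1 bit) and minimized at p=0 or p=1 (H=0).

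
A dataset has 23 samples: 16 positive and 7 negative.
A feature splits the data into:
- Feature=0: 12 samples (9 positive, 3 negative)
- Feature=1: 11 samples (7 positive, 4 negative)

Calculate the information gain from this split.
0.0110 bits

Information Gain = H(Y) - H(Y|Feature)

Before split:
P(positive) = 16/23 = 0.6957
H(Y) = 0.8865 bits

After split:
Feature=0: H = 0.8113 bits (weight = 12/23)
Feature=1: H = 0.9457 bits (weight = 11/23)
H(Y|Feature) = (12/23)×0.8113 + (11/23)×0.9457 = 0.8755 bits

Information Gain = 0.8865 - 0.8755 = 0.0110 bits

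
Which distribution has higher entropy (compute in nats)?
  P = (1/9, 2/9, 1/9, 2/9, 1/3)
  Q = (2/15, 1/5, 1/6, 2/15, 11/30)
Q

Computing entropies in nats:
H(P) = 1.5230
H(Q) = 1.5257

Distribution Q has higher entropy.

Intuition: The distribution closer to uniform (more spread out) has higher entropy.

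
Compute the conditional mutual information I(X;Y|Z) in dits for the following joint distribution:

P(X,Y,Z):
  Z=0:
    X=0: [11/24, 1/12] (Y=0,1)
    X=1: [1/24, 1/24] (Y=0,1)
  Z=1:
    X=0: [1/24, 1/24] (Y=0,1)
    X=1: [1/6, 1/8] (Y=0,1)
0.0100 dits

Conditional mutual information: I(X;Y|Z) = H(X|Z) + H(Y|Z) - H(X,Y|Z)

H(Z) = 0.2873
H(X,Z) = 0.4802 → H(X|Z) = 0.1929
H(Y,Z) = 0.5350 → H(Y|Z) = 0.2477
H(X,Y,Z) = 0.7178 → H(X,Y|Z) = 0.4305

I(X;Y|Z) = 0.1929 + 0.2477 - 0.4305 = 0.0100 dits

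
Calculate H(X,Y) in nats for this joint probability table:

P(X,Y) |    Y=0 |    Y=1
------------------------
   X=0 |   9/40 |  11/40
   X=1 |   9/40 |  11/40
1.3813 nats

Joint entropy is H(X,Y) = -Σ_{x,y} p(x,y) log p(x,y).

Summing over all non-zero entries:
H(X,Y) = -[9/40·log_e(9/40) + 11/40·log_e(11/40) + 9/40·log_e(9/40) + 11/40·log_e(11/40)]
H(X,Y) = 1.3813 nats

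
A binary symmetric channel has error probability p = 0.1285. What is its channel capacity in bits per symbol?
0.4467 bits

For a binary symmetric channel (BSC) with error probability p:
Capacity C = 1 - H(p) bits per symbol

where H(p) = -p log₂(p) - (1-p) log₂(1-p) is the binary entropy function.

H(0.1285) = 0.5533 bits
C = 1 - 0.5533 = 0.4467 bits per symbol

This means we can reliably transmit up to 0.4467 bits of information per channel use.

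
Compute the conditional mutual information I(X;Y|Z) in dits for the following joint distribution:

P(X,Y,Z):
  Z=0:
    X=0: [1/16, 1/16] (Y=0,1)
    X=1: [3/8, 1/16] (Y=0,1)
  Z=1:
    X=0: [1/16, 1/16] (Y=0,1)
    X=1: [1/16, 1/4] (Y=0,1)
0.0220 dits

Conditional mutual information: I(X;Y|Z) = H(X|Z) + H(Y|Z) - H(X,Y|Z)

H(Z) = 0.2976
H(X,Z) = 0.5407 → H(X|Z) = 0.2431
H(Y,Z) = 0.5407 → H(Y|Z) = 0.2431
H(X,Y,Z) = 0.7618 → H(X,Y|Z) = 0.4642

I(X;Y|Z) = 0.2431 + 0.2431 - 0.4642 = 0.0220 dits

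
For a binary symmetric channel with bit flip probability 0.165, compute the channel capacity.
0.3539 bits

For a binary symmetric channel (BSC) with error probability p:
Capacity C = 1 - H(p) bits per symbol

where H(p) = -p log₂(p) - (1-p) log₂(1-p) is the binary entropy function.

H(0.165) = 0.6461 bits
C = 1 - 0.6461 = 0.3539 bits per symbol

This means we can reliably transmit up to 0.3539 bits of information per channel use.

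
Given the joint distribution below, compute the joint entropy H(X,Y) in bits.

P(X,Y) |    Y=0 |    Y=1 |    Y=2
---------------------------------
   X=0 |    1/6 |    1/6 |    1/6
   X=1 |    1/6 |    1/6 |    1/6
2.5850 bits

Joint entropy is H(X,Y) = -Σ_{x,y} p(x,y) log p(x,y).

Summing over all non-zero entries:
H(X,Y) = -[1/6·log_2(1/6) + 1/6·log_2(1/6) + 1/6·log_2(1/6) + 1/6·log_2(1/6) + 1/6·log_2(1/6) + 1/6·log_2(1/6)]
H(X,Y) = 2.5850 bits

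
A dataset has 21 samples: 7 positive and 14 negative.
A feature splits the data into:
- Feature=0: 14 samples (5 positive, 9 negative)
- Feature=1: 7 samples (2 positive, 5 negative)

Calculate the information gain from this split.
0.0037 bits

Information Gain = H(Y) - H(Y|Feature)

Before split:
P(positive) = 7/21 = 0.3333
H(Y) = 0.9183 bits

After split:
Feature=0: H = 0.9403 bits (weight = 14/21)
Feature=1: H = 0.8631 bits (weight = 7/21)
H(Y|Feature) = (14/21)×0.9403 + (7/21)×0.8631 = 0.9146 bits

Information Gain = 0.9183 - 0.9146 = 0.0037 bits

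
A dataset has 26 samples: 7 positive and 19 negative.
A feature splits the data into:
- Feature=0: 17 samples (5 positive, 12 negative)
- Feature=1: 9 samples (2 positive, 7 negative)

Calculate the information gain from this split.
0.0044 bits

Information Gain = H(Y) - H(Y|Feature)

Before split:
P(positive) = 7/26 = 0.2692
H(Y) = 0.8404 bits

After split:
Feature=0: H = 0.8740 bits (weight = 17/26)
Feature=1: H = 0.7642 bits (weight = 9/26)
H(Y|Feature) = (17/26)×0.8740 + (9/26)×0.7642 = 0.8360 bits

Information Gain = 0.8404 - 0.8360 = 0.0044 bits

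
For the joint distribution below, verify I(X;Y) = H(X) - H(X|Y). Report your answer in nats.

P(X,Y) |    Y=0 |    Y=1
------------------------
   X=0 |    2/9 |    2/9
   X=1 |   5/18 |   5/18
I(X;Y) = 0.0000 nats

Mutual information has multiple equivalent forms:
- I(X;Y) = H(X) - H(X|Y)
- I(X;Y) = H(Y) - H(Y|X)
- I(X;Y) = H(X) + H(Y) - H(X,Y)

Computing all quantities:
H(X) = 0.6870, H(Y) = 0.6931, H(X,Y) = 1.3801
H(X|Y) = 0.6870, H(Y|X) = 0.6931

Verification:
H(X) - H(X|Y) = 0.6870 - 0.6870 = 0.0000
H(Y) - H(Y|X) = 0.6931 - 0.6931 = 0.0000
H(X) + H(Y) - H(X,Y) = 0.6870 + 0.6931 - 1.3801 = 0.0000

All forms give I(X;Y) = 0.0000 nats. ✓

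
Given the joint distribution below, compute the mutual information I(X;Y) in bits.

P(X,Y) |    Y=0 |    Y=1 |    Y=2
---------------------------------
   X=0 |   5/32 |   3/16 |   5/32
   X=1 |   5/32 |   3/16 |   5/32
0.0000 bits

Mutual information: I(X;Y) = H(X) + H(Y) - H(X,Y)

Marginals:
P(X) = (1/2, 1/2), H(X) = 1.0000 bits
P(Y) = (5/16, 3/8, 5/16), H(Y) = 1.5794 bits

Joint entropy: H(X,Y) = 2.5794 bits

I(X;Y) = 1.0000 + 1.5794 - 2.5794 = 0.0000 bits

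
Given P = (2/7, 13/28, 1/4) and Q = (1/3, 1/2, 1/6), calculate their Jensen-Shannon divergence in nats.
0.0054 nats

Jensen-Shannon divergence is:
JSD(P||Q) = 0.5 × D_KL(P||M) + 0.5 × D_KL(Q||M)
where M = 0.5 × (P + Q) is the mixture distribution.

M = 0.5 × (2/7, 13/28, 1/4) + 0.5 × (1/3, 1/2, 1/6) = (0.309524, 0.482143, 5/24)

D_KL(P||M) = 0.0052 nats
D_KL(Q||M) = 0.0057 nats

JSD(P||Q) = 0.5 × 0.0052 + 0.5 × 0.0057 = 0.0054 nats

Unlike KL divergence, JSD is symmetric and bounded: 0 ≤ JSD ≤ log(2).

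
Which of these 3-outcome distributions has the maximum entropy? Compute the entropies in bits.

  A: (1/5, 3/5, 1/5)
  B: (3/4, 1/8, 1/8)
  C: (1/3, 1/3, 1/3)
C

For a discrete distribution over n outcomes, entropy is maximized by the uniform distribution.

Computing entropies:
H(A) = 1.3710 bits
H(B) = 1.0613 bits
H(C) = 1.5850 bits

The uniform distribution (where all probabilities equal 1/3) achieves the maximum entropy of log_2(3) = 1.5850 bits.

Distribution C has the highest entropy.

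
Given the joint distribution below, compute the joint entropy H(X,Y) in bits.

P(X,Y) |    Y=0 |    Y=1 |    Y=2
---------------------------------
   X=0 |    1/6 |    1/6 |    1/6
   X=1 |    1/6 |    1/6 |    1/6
2.5850 bits

Joint entropy is H(X,Y) = -Σ_{x,y} p(x,y) log p(x,y).

Summing over all non-zero entries:
H(X,Y) = -[1/6·log_2(1/6) + 1/6·log_2(1/6) + 1/6·log_2(1/6) + 1/6·log_2(1/6) + 1/6·log_2(1/6) + 1/6·log_2(1/6)]
H(X,Y) = 2.5850 bits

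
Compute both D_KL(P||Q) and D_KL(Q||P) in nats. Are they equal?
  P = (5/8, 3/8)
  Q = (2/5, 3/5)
D_KL(P||Q) = 0.1027, D_KL(Q||P) = 0.1035

KL divergence is not symmetric: D_KL(P||Q) ≠ D_KL(Q||P) in general.

D_KL(P||Q) = 0.1027 nats
D_KL(Q||P) = 0.1035 nats

No, they are not equal!

This asymmetry is why KL divergence is not a true distance metric.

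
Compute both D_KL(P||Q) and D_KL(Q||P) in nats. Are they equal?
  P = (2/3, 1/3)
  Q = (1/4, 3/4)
D_KL(P||Q) = 0.3836, D_KL(Q||P) = 0.3630

KL divergence is not symmetric: D_KL(P||Q) ≠ D_KL(Q||P) in general.

D_KL(P||Q) = 0.3836 nats
D_KL(Q||P) = 0.3630 nats

No, they are not equal!

This asymmetry is why KL divergence is not a true distance metric.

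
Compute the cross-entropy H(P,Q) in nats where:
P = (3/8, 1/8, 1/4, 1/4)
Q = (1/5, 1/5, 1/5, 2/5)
1.4362 nats

Cross-entropy: H(P,Q) = -Σ p(x) log q(x)

Alternatively: H(P,Q) = H(P) + D_KL(P||Q)
H(P) = 1.3209 nats
D_KL(P||Q) = 0.1153 nats

H(P,Q) = 1.3209 + 0.1153 = 1.4362 nats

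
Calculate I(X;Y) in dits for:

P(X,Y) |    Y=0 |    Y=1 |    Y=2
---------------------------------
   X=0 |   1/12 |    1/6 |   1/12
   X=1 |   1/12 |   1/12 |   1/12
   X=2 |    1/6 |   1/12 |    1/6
0.0164 dits

Mutual information: I(X;Y) = H(X) + H(Y) - H(X,Y)

Marginals:
P(X) = (1/3, 1/4, 5/12), H(X) = 0.4680 dits
P(Y) = (1/3, 1/3, 1/3), H(Y) = 0.4771 dits

Joint entropy: H(X,Y) = 0.9287 dits

I(X;Y) = 0.4680 + 0.4771 - 0.9287 = 0.0164 dits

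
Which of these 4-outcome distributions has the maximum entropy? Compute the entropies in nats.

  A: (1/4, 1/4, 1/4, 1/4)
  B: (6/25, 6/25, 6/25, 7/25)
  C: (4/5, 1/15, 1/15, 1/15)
A

For a discrete distribution over n outcomes, entropy is maximized by the uniform distribution.

Computing entropies:
H(A) = 1.3863 nats
H(B) = 1.3840 nats
H(C) = 0.7201 nats

The uniform distribution (where all probabilities equal 1/4) achieves the maximum entropy of log_e(4) = 1.3863 nats.

Distribution A has the highest entropy.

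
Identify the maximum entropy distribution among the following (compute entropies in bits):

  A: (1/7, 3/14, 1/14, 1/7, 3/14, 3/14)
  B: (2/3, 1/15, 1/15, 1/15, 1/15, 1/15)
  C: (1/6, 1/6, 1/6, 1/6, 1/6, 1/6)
C

For a discrete distribution over n outcomes, entropy is maximized by the uniform distribution.

Computing entropies:
H(A) = 2.5027 bits
H(B) = 1.6923 bits
H(C) = 2.5850 bits

The uniform distribution (where all probabilities equal 1/6) achieves the maximum entropy of log_2(6) = 2.5850 bits.

Distribution C has the highest entropy.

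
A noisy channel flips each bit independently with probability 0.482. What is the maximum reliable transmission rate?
0.0009 bits

For a binary symmetric channel (BSC) with error probability p:
Capacity C = 1 - H(p) bits per symbol

where H(p) = -p log₂(p) - (1-p) log₂(1-p) is the binary entropy function.

H(0.482) = 0.9991 bits
C = 1 - 0.9991 = 0.0009 bits per symbol

This means we can reliably transmit up to 0.0009 bits of information per channel use.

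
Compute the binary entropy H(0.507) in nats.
0.6930 nats

The binary entropy function is:
H(p) = -p log(p) - (1-p) log(1-p)

H(0.507) = -0.507 × log_e(0.507) - 0.493 × log_e(0.493)
H(0.507) = 0.6930 nats

Note: Binary entropy is maximized at p=0.5 (H=1 bit) and minimized at p=0 or p=1 (H=0).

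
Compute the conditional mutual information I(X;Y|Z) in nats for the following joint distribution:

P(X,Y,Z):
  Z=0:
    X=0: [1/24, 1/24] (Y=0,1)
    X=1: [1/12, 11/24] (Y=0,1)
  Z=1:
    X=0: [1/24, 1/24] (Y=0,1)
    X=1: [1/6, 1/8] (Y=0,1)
0.0231 nats

Conditional mutual information: I(X;Y|Z) = H(X|Z) + H(Y|Z) - H(X,Y|Z)

H(Z) = 0.6616
H(X,Z) = 1.1056 → H(X|Z) = 0.4441
H(Y,Z) = 1.2319 → H(Y|Z) = 0.5704
H(X,Y,Z) = 1.6529 → H(X,Y|Z) = 0.9913

I(X;Y|Z) = 0.4441 + 0.5704 - 0.9913 = 0.0231 nats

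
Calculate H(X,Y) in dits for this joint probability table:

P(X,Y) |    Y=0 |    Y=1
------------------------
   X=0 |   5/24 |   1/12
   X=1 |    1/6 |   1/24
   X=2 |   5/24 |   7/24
0.7171 dits

Joint entropy is H(X,Y) = -Σ_{x,y} p(x,y) log p(x,y).

Summing over all non-zero entries:
H(X,Y) = -[5/24·log_10(5/24) + 1/12·log_10(1/12) + 1/6·log_10(1/6) + 1/24·log_10(1/24) + 5/24·log_10(5/24) + 7/24·log_10(7/24)]
H(X,Y) = 0.7171 dits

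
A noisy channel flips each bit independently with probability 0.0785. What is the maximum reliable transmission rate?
0.6031 bits

For a binary symmetric channel (BSC) with error probability p:
Capacity C = 1 - H(p) bits per symbol

where H(p) = -p log₂(p) - (1-p) log₂(1-p) is the binary entropy function.

H(0.0785) = 0.3969 bits
C = 1 - 0.3969 = 0.6031 bits per symbol

This means we can reliably transmit up to 0.6031 bits of information per channel use.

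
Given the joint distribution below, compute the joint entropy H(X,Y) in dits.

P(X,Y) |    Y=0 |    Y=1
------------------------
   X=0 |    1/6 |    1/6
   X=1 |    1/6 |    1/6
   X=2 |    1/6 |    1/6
0.7782 dits

Joint entropy is H(X,Y) = -Σ_{x,y} p(x,y) log p(x,y).

Summing over all non-zero entries:
H(X,Y) = -[1/6·log_10(1/6) + 1/6·log_10(1/6) + 1/6·log_10(1/6) + 1/6·log_10(1/6) + 1/6·log_10(1/6) + 1/6·log_10(1/6)]
H(X,Y) = 0.7782 dits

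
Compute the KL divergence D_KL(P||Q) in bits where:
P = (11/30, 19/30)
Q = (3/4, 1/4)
0.4708 bits

KL divergence: D_KL(P||Q) = Σ p(x) log(p(x)/q(x))

Computing term by term:
  x=0: 11/30 × log_2[(11/30)/(3/4)] = 11/30 × -1.0324 = -0.3786
  x=1: 19/30 × log_2[(19/30)/(1/4)] = 19/30 × 1.3410 = 0.8493

D_KL(P||Q) = 0.4708 bits

Note: KL divergence is always non-negative and equals 0 iff P = Q.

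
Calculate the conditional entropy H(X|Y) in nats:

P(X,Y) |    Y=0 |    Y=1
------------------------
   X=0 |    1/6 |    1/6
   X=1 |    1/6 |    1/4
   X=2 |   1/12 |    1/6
1.0690 nats

Using the chain rule: H(X|Y) = H(X,Y) - H(Y)

First, compute H(X,Y) = 1.7482 nats

Marginal P(Y) = (5/12, 7/12)
H(Y) = 0.6792 nats

H(X|Y) = H(X,Y) - H(Y) = 1.7482 - 0.6792 = 1.0690 nats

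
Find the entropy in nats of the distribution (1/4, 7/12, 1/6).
0.9596 nats

Shannon entropy is H(X) = -Σ p(x) log p(x).

For P = (1/4, 7/12, 1/6):
H = -1/4 × log_e(1/4) -7/12 × log_e(7/12) -1/6 × log_e(1/6)
H = 0.9596 nats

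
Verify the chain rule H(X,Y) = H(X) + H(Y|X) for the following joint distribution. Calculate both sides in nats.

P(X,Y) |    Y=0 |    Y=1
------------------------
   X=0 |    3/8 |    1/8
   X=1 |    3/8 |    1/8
H(X,Y) = 1.2555, H(X) = 0.6931, H(Y|X) = 0.5623 (all in nats)

Chain rule: H(X,Y) = H(X) + H(Y|X)

Left side — joint entropy directly:
H(X,Y) = -Σ p(x,y) log p(x,y) = 1.2555 nats

Right side — compute H(Y|X) from the conditional distributions:
P(X) = (1/2, 1/2), so H(X) = 0.6931 nats
H(Y|X) = Σ_x P(X=x) · H(Y|X=x):
  P(Y|X=0) = (3/4, 1/4), H(Y|X=0) = 0.5623, weight P(X=0) = 1/2
  P(Y|X=1) = (3/4, 1/4), H(Y|X=1) = 0.5623, weight P(X=1) = 1/2
H(Y|X) = 0.5623 nats

H(X) + H(Y|X) = 0.6931 + 0.5623 = 1.2555 nats

Both sides equal 1.2555 nats. ✓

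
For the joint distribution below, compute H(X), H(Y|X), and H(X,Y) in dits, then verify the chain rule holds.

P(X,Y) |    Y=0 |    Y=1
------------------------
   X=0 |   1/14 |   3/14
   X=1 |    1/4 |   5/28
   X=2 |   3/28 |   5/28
H(X,Y) = 0.7469, H(X) = 0.4686, H(Y|X) = 0.2783 (all in dits)

Chain rule: H(X,Y) = H(X) + H(Y|X)

Left side — joint entropy directly:
H(X,Y) = -Σ p(x,y) log p(x,y) = 0.7469 dits

Right side — compute H(Y|X) from the conditional distributions:
P(X) = (2/7, 3/7, 2/7), so H(X) = 0.4686 dits
H(Y|X) = Σ_x P(X=x) · H(Y|X=x):
  P(Y|X=0) = (1/4, 3/4), H(Y|X=0) = 0.2442, weight P(X=0) = 2/7
  P(Y|X=1) = (7/12, 5/12), H(Y|X=1) = 0.2950, weight P(X=1) = 3/7
  P(Y|X=2) = (3/8, 5/8), H(Y|X=2) = 0.2873, weight P(X=2) = 2/7
H(Y|X) = 0.2783 dits

H(X) + H(Y|X) = 0.4686 + 0.2783 = 0.7469 dits

Both sides equal 0.7469 dits. ✓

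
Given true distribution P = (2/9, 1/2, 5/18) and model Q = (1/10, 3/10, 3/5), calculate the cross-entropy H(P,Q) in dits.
0.5453 dits

Cross-entropy: H(P,Q) = -Σ p(x) log q(x)

Alternatively: H(P,Q) = H(P) + D_KL(P||Q)
H(P) = 0.4502 dits
D_KL(P||Q) = 0.0951 dits

H(P,Q) = 0.4502 + 0.0951 = 0.5453 dits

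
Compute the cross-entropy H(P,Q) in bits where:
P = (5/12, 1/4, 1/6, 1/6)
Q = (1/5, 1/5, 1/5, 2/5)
2.1553 bits

Cross-entropy: H(P,Q) = -Σ p(x) log q(x)

Alternatively: H(P,Q) = H(P) + D_KL(P||Q)
H(P) = 1.8879 bits
D_KL(P||Q) = 0.2673 bits

H(P,Q) = 1.8879 + 0.2673 = 2.1553 bits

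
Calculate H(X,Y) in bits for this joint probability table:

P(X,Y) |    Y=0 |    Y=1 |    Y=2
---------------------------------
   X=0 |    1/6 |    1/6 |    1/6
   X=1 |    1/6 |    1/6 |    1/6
2.5850 bits

Joint entropy is H(X,Y) = -Σ_{x,y} p(x,y) log p(x,y).

Summing over all non-zero entries:
H(X,Y) = -[1/6·log_2(1/6) + 1/6·log_2(1/6) + 1/6·log_2(1/6) + 1/6·log_2(1/6) + 1/6·log_2(1/6) + 1/6·log_2(1/6)]
H(X,Y) = 2.5850 bits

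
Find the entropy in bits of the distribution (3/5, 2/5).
0.9710 bits

Shannon entropy is H(X) = -Σ p(x) log p(x).

For P = (3/5, 2/5):
H = -3/5 × log_2(3/5) -2/5 × log_2(2/5)
H = 0.9710 bits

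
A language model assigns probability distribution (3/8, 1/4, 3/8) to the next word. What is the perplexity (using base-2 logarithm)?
2.9512

Perplexity is 2^H (or exp(H) for natural log).

First, H = -Σ p log p = 1.5613 bits
Perplexity = 2^1.5613 = 2.9512

Interpretation: The model's uncertainty is equivalent to choosing uniformly among 3.0 options.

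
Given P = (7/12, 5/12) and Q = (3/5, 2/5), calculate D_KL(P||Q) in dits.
0.0003 dits

KL divergence: D_KL(P||Q) = Σ p(x) log(p(x)/q(x))

Computing term by term:
  x=0: 7/12 × log_10[(7/12)/(3/5)] = 7/12 × -0.0122 = -0.0071
  x=1: 5/12 × log_10[(5/12)/(2/5)] = 5/12 × 0.0177 = 0.0074

D_KL(P||Q) = 0.0003 dits

Note: KL divergence is always non-negative and equals 0 iff P = Q.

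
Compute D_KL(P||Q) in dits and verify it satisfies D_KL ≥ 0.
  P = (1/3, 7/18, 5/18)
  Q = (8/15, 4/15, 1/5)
0.0353 dits

KL divergence satisfies the Gibbs inequality: D_KL(P||Q) ≥ 0 for all distributions P, Q.

D_KL(P||Q) = Σ p(x) log(p(x)/q(x))
Term by term:
  x=0: 1/3 × log_10[(1/3)/(8/15)] = -0.0680
  x=1: 7/18 × log_10[(7/18)/(4/15)] = 0.0637
  x=2: 5/18 × log_10[(5/18)/(1/5)] = 0.0396
D_KL(P||Q) = 0.0353 dits

D_KL(P||Q) = 0.0353 ≥ 0 ✓

This non-negativity is a fundamental property: relative entropy cannot be negative because it measures how different Q is from P.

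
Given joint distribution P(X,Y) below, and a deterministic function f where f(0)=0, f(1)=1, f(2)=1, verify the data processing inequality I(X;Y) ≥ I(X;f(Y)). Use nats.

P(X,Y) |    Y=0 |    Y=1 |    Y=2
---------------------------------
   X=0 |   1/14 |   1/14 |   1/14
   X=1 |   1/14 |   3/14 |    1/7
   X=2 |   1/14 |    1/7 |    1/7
I(X;Y) = 0.0153, I(X;f(Y)) = 0.0114, inequality holds: 0.0153 ≥ 0.0114

Data Processing Inequality: For any Markov chain X → Y → Z, we have I(X;Y) ≥ I(X;Z).

Here Z = f(Y) is a deterministic function of Y, forming X → Y → Z.

Original I(X;Y) = 0.0153 nats

After applying f:
P(X,Z) where Z=f(Y):
- P(X,Z=0) = P(X,Y=0)
- P(X,Z=1) = P(X,Y=1) + P(X,Y=2)

I(X;Z) = I(X;f(Y)) = 0.0114 nats

Verification: 0.0153 ≥ 0.0114 ✓

Information cannot be created by processing; the function f can only lose information about X.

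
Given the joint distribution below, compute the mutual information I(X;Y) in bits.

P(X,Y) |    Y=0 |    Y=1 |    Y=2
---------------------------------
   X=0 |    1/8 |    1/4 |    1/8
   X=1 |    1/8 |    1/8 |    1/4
0.0613 bits

Mutual information: I(X;Y) = H(X) + H(Y) - H(X,Y)

Marginals:
P(X) = (1/2, 1/2), H(X) = 1.0000 bits
P(Y) = (1/4, 3/8, 3/8), H(Y) = 1.5613 bits

Joint entropy: H(X,Y) = 2.5000 bits

I(X;Y) = 1.0000 + 1.5613 - 2.5000 = 0.0613 bits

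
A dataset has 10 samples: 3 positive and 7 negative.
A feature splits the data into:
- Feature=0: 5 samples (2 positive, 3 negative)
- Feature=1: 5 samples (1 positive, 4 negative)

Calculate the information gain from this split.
0.0349 bits

Information Gain = H(Y) - H(Y|Feature)

Before split:
P(positive) = 3/10 = 0.3000
H(Y) = 0.8813 bits

After split:
Feature=0: H = 0.9710 bits (weight = 5/10)
Feature=1: H = 0.7219 bits (weight = 5/10)
H(Y|Feature) = (5/10)×0.9710 + (5/10)×0.7219 = 0.8464 bits

Information Gain = 0.8813 - 0.8464 = 0.0349 bits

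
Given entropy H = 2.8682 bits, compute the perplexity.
7.3015

Perplexity is 2^H (or exp(H) for natural log).

H = 2.8682 bits
Perplexity = 2^2.8682 = 7.3015

Interpretation: The model's uncertainty is equivalent to choosing uniformly among 7.3 options.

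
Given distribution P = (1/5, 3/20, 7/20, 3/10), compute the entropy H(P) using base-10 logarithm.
0.5798 dits

Shannon entropy is H(X) = -Σ p(x) log p(x).

For P = (1/5, 3/20, 7/20, 3/10):
H = -1/5 × log_10(1/5) -3/20 × log_10(3/20) -7/20 × log_10(7/20) -3/10 × log_10(3/10)
H = 0.5798 dits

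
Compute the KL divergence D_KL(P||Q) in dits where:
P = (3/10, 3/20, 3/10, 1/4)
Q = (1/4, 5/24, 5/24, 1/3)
0.0186 dits

KL divergence: D_KL(P||Q) = Σ p(x) log(p(x)/q(x))

Computing term by term:
  x=0: 3/10 × log_10[(3/10)/(1/4)] = 3/10 × 0.0792 = 0.0238
  x=1: 3/20 × log_10[(3/20)/(5/24)] = 3/20 × -0.1427 = -0.0214
  x=2: 3/10 × log_10[(3/10)/(5/24)] = 3/10 × 0.1584 = 0.0475
  x=3: 1/4 × log_10[(1/4)/(1/3)] = 1/4 × -0.1249 = -0.0312

D_KL(P||Q) = 0.0186 dits

Note: KL divergence is always non-negative and equals 0 iff P = Q.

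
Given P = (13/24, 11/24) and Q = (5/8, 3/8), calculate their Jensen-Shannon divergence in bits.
0.0052 bits

Jensen-Shannon divergence is:
JSD(P||Q) = 0.5 × D_KL(P||M) + 0.5 × D_KL(Q||M)
where M = 0.5 × (P + Q) is the mixture distribution.

M = 0.5 × (13/24, 11/24) + 0.5 × (5/8, 3/8) = (7/12, 5/12)

D_KL(P||M) = 0.0051 bits
D_KL(Q||M) = 0.0052 bits

JSD(P||Q) = 0.5 × 0.0051 + 0.5 × 0.0052 = 0.0052 bits

Unlike KL divergence, JSD is symmetric and bounded: 0 ≤ JSD ≤ log(2).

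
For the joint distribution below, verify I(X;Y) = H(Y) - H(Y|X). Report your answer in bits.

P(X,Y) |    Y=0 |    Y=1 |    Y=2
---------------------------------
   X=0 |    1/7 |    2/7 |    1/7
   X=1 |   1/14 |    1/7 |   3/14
I(X;Y) = 0.0481 bits

Mutual information has multiple equivalent forms:
- I(X;Y) = H(X) - H(X|Y)
- I(X;Y) = H(Y) - H(Y|X)
- I(X;Y) = H(X) + H(Y) - H(X,Y)

Computing all quantities:
H(X) = 0.9852, H(Y) = 1.5306, H(X,Y) = 2.4677
H(X|Y) = 0.9371, H(Y|X) = 1.4825

Verification:
H(X) - H(X|Y) = 0.9852 - 0.9371 = 0.0481
H(Y) - H(Y|X) = 1.5306 - 1.4825 = 0.0481
H(X) + H(Y) - H(X,Y) = 0.9852 + 1.5306 - 2.4677 = 0.0481

All forms give I(X;Y) = 0.0481 bits. ✓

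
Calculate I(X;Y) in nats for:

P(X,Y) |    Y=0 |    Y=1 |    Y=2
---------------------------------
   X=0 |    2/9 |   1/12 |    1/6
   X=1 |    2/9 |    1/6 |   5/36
0.0139 nats

Mutual information: I(X;Y) = H(X) + H(Y) - H(X,Y)

Marginals:
P(X) = (17/36, 19/36), H(X) = 0.6916 nats
P(Y) = (4/9, 1/4, 11/36), H(Y) = 1.0693 nats

Joint entropy: H(X,Y) = 1.7470 nats

I(X;Y) = 0.6916 + 1.0693 - 1.7470 = 0.0139 nats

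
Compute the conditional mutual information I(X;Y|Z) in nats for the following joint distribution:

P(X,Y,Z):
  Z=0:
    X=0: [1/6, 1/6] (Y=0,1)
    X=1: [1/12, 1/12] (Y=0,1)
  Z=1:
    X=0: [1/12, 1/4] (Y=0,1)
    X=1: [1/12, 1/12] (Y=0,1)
0.0153 nats

Conditional mutual information: I(X;Y|Z) = H(X|Z) + H(Y|Z) - H(X,Y|Z)

H(Z) = 0.6931
H(X,Z) = 1.3297 → H(X|Z) = 0.6365
H(Y,Z) = 1.3580 → H(Y|Z) = 0.6648
H(X,Y,Z) = 1.9792 → H(X,Y|Z) = 1.2861

I(X;Y|Z) = 0.6365 + 0.6648 - 1.2861 = 0.0153 nats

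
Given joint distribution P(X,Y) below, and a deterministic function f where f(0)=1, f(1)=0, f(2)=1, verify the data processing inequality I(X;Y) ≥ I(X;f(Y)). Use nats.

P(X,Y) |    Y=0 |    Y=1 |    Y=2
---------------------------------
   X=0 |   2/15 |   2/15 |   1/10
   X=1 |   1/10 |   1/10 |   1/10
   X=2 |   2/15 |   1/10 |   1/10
I(X;Y) = 0.0030, I(X;f(Y)) = 0.0016, inequality holds: 0.0030 ≥ 0.0016

Data Processing Inequality: For any Markov chain X → Y → Z, we have I(X;Y) ≥ I(X;Z).

Here Z = f(Y) is a deterministic function of Y, forming X → Y → Z.

Original I(X;Y) = 0.0030 nats

After applying f:
P(X,Z) where Z=f(Y):
- P(X,Z=0) = P(X,Y=1)
- P(X,Z=1) = P(X,Y=0) + P(X,Y=2)

I(X;Z) = I(X;f(Y)) = 0.0016 nats

Verification: 0.0030 ≥ 0.0016 ✓

Information cannot be created by processing; the function f can only lose information about X.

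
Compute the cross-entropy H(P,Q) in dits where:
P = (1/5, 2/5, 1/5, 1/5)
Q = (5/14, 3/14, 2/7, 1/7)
0.6349 dits

Cross-entropy: H(P,Q) = -Σ p(x) log q(x)

Alternatively: H(P,Q) = H(P) + D_KL(P||Q)
H(P) = 0.5786 dits
D_KL(P||Q) = 0.0563 dits

H(P,Q) = 0.5786 + 0.0563 = 0.6349 dits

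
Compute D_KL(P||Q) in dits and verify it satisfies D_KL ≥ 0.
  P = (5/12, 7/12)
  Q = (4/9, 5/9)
0.0007 dits

KL divergence satisfies the Gibbs inequality: D_KL(P||Q) ≥ 0 for all distributions P, Q.

D_KL(P||Q) = Σ p(x) log(p(x)/q(x))
Term by term:
  x=0: 5/12 × log_10[(5/12)/(4/9)] = -0.0117
  x=1: 7/12 × log_10[(7/12)/(5/9)] = 0.0124
D_KL(P||Q) = 0.0007 dits

D_KL(P||Q) = 0.0007 ≥ 0 ✓

This non-negativity is a fundamental property: relative entropy cannot be negative because it measures how different Q is from P.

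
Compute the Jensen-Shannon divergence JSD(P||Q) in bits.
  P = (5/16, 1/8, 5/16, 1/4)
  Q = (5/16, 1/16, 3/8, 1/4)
0.0097 bits

Jensen-Shannon divergence is:
JSD(P||Q) = 0.5 × D_KL(P||M) + 0.5 × D_KL(Q||M)
where M = 0.5 × (P + Q) is the mixture distribution.

M = 0.5 × (5/16, 1/8, 5/16, 1/4) + 0.5 × (5/16, 1/16, 3/8, 1/4) = (5/16, 3/32, 11/32, 1/4)

D_KL(P||M) = 0.0089 bits
D_KL(Q||M) = 0.0105 bits

JSD(P||Q) = 0.5 × 0.0089 + 0.5 × 0.0105 = 0.0097 bits

Unlike KL divergence, JSD is symmetric and bounded: 0 ≤ JSD ≤ log(2).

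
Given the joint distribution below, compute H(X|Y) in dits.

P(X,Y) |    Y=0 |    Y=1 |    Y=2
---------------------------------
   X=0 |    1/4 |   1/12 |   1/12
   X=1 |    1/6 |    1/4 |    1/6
0.2723 dits

Using the chain rule: H(X|Y) = H(X,Y) - H(Y)

First, compute H(X,Y) = 0.7403 dits

Marginal P(Y) = (5/12, 1/3, 1/4)
H(Y) = 0.4680 dits

H(X|Y) = H(X,Y) - H(Y) = 0.7403 - 0.4680 = 0.2723 dits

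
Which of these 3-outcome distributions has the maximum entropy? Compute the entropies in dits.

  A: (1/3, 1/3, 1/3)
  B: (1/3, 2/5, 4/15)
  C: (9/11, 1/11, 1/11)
A

For a discrete distribution over n outcomes, entropy is maximized by the uniform distribution.

Computing entropies:
H(A) = 0.4771 dits
H(B) = 0.4713 dits
H(C) = 0.2606 dits

The uniform distribution (where all probabilities equal 1/3) achieves the maximum entropy of log_10(3) = 0.4771 dits.

Distribution A has the highest entropy.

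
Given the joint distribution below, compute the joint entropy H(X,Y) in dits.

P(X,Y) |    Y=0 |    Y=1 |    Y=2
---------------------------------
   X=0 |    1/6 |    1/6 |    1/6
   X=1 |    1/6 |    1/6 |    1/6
0.7782 dits

Joint entropy is H(X,Y) = -Σ_{x,y} p(x,y) log p(x,y).

Summing over all non-zero entries:
H(X,Y) = -[1/6·log_10(1/6) + 1/6·log_10(1/6) + 1/6·log_10(1/6) + 1/6·log_10(1/6) + 1/6·log_10(1/6) + 1/6·log_10(1/6)]
H(X,Y) = 0.7782 dits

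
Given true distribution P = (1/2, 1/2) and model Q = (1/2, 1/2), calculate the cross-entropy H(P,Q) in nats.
0.6931 nats

Cross-entropy: H(P,Q) = -Σ p(x) log q(x)

Alternatively: H(P,Q) = H(P) + D_KL(P||Q)
H(P) = 0.6931 nats
D_KL(P||Q) = 0.0000 nats

H(P,Q) = 0.6931 + 0.0000 = 0.6931 nats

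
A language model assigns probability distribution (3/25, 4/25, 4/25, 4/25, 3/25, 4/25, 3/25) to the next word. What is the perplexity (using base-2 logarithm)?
6.9320

Perplexity is 2^H (or exp(H) for natural log).

First, H = -Σ p log p = 2.7933 bits
Perplexity = 2^2.7933 = 6.9320

Interpretation: The model's uncertainty is equivalent to choosing uniformly among 6.9 options.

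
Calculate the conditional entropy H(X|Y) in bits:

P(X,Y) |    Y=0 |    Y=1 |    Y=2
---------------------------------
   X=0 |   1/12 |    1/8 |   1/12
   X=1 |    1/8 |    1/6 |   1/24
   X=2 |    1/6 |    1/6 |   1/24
1.5447 bits

Using the chain rule: H(X|Y) = H(X,Y) - H(Y)

First, compute H(X,Y) = 3.0221 bits

Marginal P(Y) = (3/8, 11/24, 1/6)
H(Y) = 1.4773 bits

H(X|Y) = H(X,Y) - H(Y) = 3.0221 - 1.4773 = 1.5447 bits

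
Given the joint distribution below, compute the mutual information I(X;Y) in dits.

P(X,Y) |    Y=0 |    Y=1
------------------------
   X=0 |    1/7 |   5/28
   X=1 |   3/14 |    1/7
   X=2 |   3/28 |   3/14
0.0108 dits

Mutual information: I(X;Y) = H(X) + H(Y) - H(X,Y)

Marginals:
P(X) = (9/28, 5/14, 9/28), H(X) = 0.4766 dits
P(Y) = (13/28, 15/28), H(Y) = 0.2999 dits

Joint entropy: H(X,Y) = 0.7657 dits

I(X;Y) = 0.4766 + 0.2999 - 0.7657 = 0.0108 dits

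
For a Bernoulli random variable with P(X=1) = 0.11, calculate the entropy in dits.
0.1505 dits

The binary entropy function is:
H(p) = -p log(p) - (1-p) log(1-p)

H(0.11) = -0.11 × log_10(0.11) - 0.89 × log_10(0.89)
H(0.11) = 0.1505 dits

Note: Binary entropy is maximized at p=0.5 (H=1 bit) and minimized at p=0 or p=1 (H=0).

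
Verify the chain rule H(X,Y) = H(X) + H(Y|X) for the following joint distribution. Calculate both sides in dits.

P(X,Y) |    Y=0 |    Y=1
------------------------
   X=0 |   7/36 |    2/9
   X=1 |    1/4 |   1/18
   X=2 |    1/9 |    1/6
H(X,Y) = 0.7394, H(X) = 0.4703, H(Y|X) = 0.2691 (all in dits)

Chain rule: H(X,Y) = H(X) + H(Y|X)

Left side — joint entropy directly:
H(X,Y) = -Σ p(x,y) log p(x,y) = 0.7394 dits

Right side — compute H(Y|X) from the conditional distributions:
P(X) = (5/12, 11/36, 5/18), so H(X) = 0.4703 dits
H(Y|X) = Σ_x P(X=x) · H(Y|X=x):
  P(Y|X=0) = (7/15, 8/15), H(Y|X=0) = 0.3001, weight P(X=0) = 5/12
  P(Y|X=1) = (9/11, 2/11), H(Y|X=1) = 0.2059, weight P(X=1) = 11/36
  P(Y|X=2) = (2/5, 3/5), H(Y|X=2) = 0.2923, weight P(X=2) = 5/18
H(Y|X) = 0.2691 dits

H(X) + H(Y|X) = 0.4703 + 0.2691 = 0.7394 dits

Both sides equal 0.7394 dits. ✓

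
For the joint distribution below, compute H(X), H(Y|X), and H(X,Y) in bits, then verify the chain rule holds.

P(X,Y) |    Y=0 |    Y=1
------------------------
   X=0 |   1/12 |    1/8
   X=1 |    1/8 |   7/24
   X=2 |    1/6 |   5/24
H(X,Y) = 2.4695, H(X) = 1.5284, H(Y|X) = 0.9411 (all in bits)

Chain rule: H(X,Y) = H(X) + H(Y|X)

Left side — joint entropy directly:
H(X,Y) = -Σ p(x,y) log p(x,y) = 2.4695 bits

Right side — compute H(Y|X) from the conditional distributions:
P(X) = (5/24, 5/12, 3/8), so H(X) = 1.5284 bits
H(Y|X) = Σ_x P(X=x) · H(Y|X=x):
  P(Y|X=0) = (2/5, 3/5), H(Y|X=0) = 0.9710, weight P(X=0) = 5/24
  P(Y|X=1) = (3/10, 7/10), H(Y|X=1) = 0.8813, weight P(X=1) = 5/12
  P(Y|X=2) = (4/9, 5/9), H(Y|X=2) = 0.9911, weight P(X=2) = 3/8
H(Y|X) = 0.9411 bits

H(X) + H(Y|X) = 1.5284 + 0.9411 = 2.4695 bits

Both sides equal 2.4695 bits. ✓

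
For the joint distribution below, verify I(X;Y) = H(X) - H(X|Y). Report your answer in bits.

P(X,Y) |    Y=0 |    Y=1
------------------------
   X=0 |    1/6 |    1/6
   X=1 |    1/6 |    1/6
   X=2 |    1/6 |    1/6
I(X;Y) = 0.0000 bits

Mutual information has multiple equivalent forms:
- I(X;Y) = H(X) - H(X|Y)
- I(X;Y) = H(Y) - H(Y|X)
- I(X;Y) = H(X) + H(Y) - H(X,Y)

Computing all quantities:
H(X) = 1.5850, H(Y) = 1.0000, H(X,Y) = 2.5850
H(X|Y) = 1.5850, H(Y|X) = 1.0000

Verification:
H(X) - H(X|Y) = 1.5850 - 1.5850 = 0.0000
H(Y) - H(Y|X) = 1.0000 - 1.0000 = 0.0000
H(X) + H(Y) - H(X,Y) = 1.5850 + 1.0000 - 2.5850 = 0.0000

All forms give I(X;Y) = 0.0000 bits. ✓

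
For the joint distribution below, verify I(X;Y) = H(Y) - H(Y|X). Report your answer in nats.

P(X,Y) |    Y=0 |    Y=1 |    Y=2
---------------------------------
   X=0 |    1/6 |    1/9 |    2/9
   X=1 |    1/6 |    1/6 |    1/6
I(X;Y) = 0.0096 nats

Mutual information has multiple equivalent forms:
- I(X;Y) = H(X) - H(X|Y)
- I(X;Y) = H(Y) - H(Y|X)
- I(X;Y) = H(X) + H(Y) - H(X,Y)

Computing all quantities:
H(X) = 0.6931, H(Y) = 1.0893, H(X,Y) = 1.7729
H(X|Y) = 0.6836, H(Y|X) = 1.0797

Verification:
H(X) - H(X|Y) = 0.6931 - 0.6836 = 0.0096
H(Y) - H(Y|X) = 1.0893 - 1.0797 = 0.0096
H(X) + H(Y) - H(X,Y) = 0.6931 + 1.0893 - 1.7729 = 0.0096

All forms give I(X;Y) = 0.0096 nats. ✓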